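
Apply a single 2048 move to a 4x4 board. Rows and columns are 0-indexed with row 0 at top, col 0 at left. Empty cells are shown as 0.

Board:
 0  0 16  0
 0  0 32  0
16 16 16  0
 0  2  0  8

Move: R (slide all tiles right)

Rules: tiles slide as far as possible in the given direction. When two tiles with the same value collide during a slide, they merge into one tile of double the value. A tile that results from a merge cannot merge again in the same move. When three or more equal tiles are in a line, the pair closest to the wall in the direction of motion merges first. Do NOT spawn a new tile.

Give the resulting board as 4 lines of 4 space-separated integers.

Answer:  0  0  0 16
 0  0  0 32
 0  0 16 32
 0  0  2  8

Derivation:
Slide right:
row 0: [0, 0, 16, 0] -> [0, 0, 0, 16]
row 1: [0, 0, 32, 0] -> [0, 0, 0, 32]
row 2: [16, 16, 16, 0] -> [0, 0, 16, 32]
row 3: [0, 2, 0, 8] -> [0, 0, 2, 8]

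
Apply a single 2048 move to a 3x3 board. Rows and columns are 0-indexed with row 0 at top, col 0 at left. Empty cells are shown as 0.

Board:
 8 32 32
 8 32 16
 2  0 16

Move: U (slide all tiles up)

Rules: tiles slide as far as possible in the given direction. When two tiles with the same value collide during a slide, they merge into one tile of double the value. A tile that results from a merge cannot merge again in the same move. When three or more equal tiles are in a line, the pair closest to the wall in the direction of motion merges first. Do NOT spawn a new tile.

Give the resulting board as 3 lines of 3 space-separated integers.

Answer: 16 64 32
 2  0 32
 0  0  0

Derivation:
Slide up:
col 0: [8, 8, 2] -> [16, 2, 0]
col 1: [32, 32, 0] -> [64, 0, 0]
col 2: [32, 16, 16] -> [32, 32, 0]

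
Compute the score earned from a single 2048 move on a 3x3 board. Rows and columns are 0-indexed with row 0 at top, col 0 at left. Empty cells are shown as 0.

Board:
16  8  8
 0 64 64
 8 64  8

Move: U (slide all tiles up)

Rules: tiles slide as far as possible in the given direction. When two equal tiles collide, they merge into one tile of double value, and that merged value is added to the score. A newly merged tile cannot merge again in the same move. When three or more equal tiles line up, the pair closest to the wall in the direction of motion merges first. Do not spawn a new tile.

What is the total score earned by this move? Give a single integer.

Answer: 128

Derivation:
Slide up:
col 0: [16, 0, 8] -> [16, 8, 0]  score +0 (running 0)
col 1: [8, 64, 64] -> [8, 128, 0]  score +128 (running 128)
col 2: [8, 64, 8] -> [8, 64, 8]  score +0 (running 128)
Board after move:
 16   8   8
  8 128  64
  0   0   8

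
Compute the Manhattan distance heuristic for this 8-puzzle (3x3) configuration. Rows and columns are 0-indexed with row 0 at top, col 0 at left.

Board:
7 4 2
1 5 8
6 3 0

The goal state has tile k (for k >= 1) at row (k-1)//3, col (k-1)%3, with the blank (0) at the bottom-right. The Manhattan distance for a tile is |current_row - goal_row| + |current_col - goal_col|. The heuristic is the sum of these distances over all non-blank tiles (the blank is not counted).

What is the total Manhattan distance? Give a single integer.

Answer: 14

Derivation:
Tile 7: (0,0)->(2,0) = 2
Tile 4: (0,1)->(1,0) = 2
Tile 2: (0,2)->(0,1) = 1
Tile 1: (1,0)->(0,0) = 1
Tile 5: (1,1)->(1,1) = 0
Tile 8: (1,2)->(2,1) = 2
Tile 6: (2,0)->(1,2) = 3
Tile 3: (2,1)->(0,2) = 3
Sum: 2 + 2 + 1 + 1 + 0 + 2 + 3 + 3 = 14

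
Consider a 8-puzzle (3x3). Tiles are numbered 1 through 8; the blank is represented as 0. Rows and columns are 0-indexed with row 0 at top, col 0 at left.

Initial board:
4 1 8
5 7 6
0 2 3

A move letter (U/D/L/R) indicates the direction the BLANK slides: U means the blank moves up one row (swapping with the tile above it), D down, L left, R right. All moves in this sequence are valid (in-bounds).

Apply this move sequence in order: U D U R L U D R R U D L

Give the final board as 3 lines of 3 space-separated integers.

Answer: 4 1 8
7 0 6
5 2 3

Derivation:
After move 1 (U):
4 1 8
0 7 6
5 2 3

After move 2 (D):
4 1 8
5 7 6
0 2 3

After move 3 (U):
4 1 8
0 7 6
5 2 3

After move 4 (R):
4 1 8
7 0 6
5 2 3

After move 5 (L):
4 1 8
0 7 6
5 2 3

After move 6 (U):
0 1 8
4 7 6
5 2 3

After move 7 (D):
4 1 8
0 7 6
5 2 3

After move 8 (R):
4 1 8
7 0 6
5 2 3

After move 9 (R):
4 1 8
7 6 0
5 2 3

After move 10 (U):
4 1 0
7 6 8
5 2 3

After move 11 (D):
4 1 8
7 6 0
5 2 3

After move 12 (L):
4 1 8
7 0 6
5 2 3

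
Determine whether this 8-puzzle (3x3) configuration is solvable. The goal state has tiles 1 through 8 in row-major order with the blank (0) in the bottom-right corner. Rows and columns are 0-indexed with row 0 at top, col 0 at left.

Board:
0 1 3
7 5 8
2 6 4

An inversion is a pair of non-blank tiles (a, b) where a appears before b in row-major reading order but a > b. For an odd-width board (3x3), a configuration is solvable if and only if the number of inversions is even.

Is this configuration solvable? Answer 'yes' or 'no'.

Inversions (pairs i<j in row-major order where tile[i] > tile[j] > 0): 11
11 is odd, so the puzzle is not solvable.

Answer: no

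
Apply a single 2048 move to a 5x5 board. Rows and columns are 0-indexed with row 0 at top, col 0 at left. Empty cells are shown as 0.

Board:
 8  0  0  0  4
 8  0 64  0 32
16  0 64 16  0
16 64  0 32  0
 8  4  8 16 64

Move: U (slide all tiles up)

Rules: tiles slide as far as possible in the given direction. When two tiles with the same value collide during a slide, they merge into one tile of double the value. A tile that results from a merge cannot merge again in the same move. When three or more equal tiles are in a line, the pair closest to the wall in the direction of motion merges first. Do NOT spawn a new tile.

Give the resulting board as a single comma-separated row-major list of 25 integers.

Answer: 16, 64, 128, 16, 4, 32, 4, 8, 32, 32, 8, 0, 0, 16, 64, 0, 0, 0, 0, 0, 0, 0, 0, 0, 0

Derivation:
Slide up:
col 0: [8, 8, 16, 16, 8] -> [16, 32, 8, 0, 0]
col 1: [0, 0, 0, 64, 4] -> [64, 4, 0, 0, 0]
col 2: [0, 64, 64, 0, 8] -> [128, 8, 0, 0, 0]
col 3: [0, 0, 16, 32, 16] -> [16, 32, 16, 0, 0]
col 4: [4, 32, 0, 0, 64] -> [4, 32, 64, 0, 0]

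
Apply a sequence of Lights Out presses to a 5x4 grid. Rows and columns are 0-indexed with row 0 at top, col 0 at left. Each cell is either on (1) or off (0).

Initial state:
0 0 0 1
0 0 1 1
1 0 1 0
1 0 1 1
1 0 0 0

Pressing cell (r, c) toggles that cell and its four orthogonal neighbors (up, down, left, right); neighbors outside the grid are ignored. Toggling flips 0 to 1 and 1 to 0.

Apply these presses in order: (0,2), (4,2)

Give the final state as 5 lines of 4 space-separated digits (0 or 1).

After press 1 at (0,2):
0 1 1 0
0 0 0 1
1 0 1 0
1 0 1 1
1 0 0 0

After press 2 at (4,2):
0 1 1 0
0 0 0 1
1 0 1 0
1 0 0 1
1 1 1 1

Answer: 0 1 1 0
0 0 0 1
1 0 1 0
1 0 0 1
1 1 1 1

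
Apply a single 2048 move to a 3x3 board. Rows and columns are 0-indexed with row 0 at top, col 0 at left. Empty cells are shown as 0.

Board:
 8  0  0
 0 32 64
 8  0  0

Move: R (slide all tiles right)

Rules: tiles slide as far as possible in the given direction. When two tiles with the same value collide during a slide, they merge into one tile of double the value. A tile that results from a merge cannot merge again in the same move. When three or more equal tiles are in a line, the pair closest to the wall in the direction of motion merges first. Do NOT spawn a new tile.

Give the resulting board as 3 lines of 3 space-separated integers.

Slide right:
row 0: [8, 0, 0] -> [0, 0, 8]
row 1: [0, 32, 64] -> [0, 32, 64]
row 2: [8, 0, 0] -> [0, 0, 8]

Answer:  0  0  8
 0 32 64
 0  0  8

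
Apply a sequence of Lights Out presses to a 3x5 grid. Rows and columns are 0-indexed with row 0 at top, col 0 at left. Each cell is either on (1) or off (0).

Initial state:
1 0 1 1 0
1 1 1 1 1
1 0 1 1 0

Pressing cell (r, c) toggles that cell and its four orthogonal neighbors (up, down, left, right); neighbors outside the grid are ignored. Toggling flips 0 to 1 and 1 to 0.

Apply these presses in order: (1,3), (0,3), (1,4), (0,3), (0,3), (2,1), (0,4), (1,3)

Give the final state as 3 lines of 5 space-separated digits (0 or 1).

Answer: 1 0 0 1 1
1 0 1 1 1
0 1 0 1 1

Derivation:
After press 1 at (1,3):
1 0 1 0 0
1 1 0 0 0
1 0 1 0 0

After press 2 at (0,3):
1 0 0 1 1
1 1 0 1 0
1 0 1 0 0

After press 3 at (1,4):
1 0 0 1 0
1 1 0 0 1
1 0 1 0 1

After press 4 at (0,3):
1 0 1 0 1
1 1 0 1 1
1 0 1 0 1

After press 5 at (0,3):
1 0 0 1 0
1 1 0 0 1
1 0 1 0 1

After press 6 at (2,1):
1 0 0 1 0
1 0 0 0 1
0 1 0 0 1

After press 7 at (0,4):
1 0 0 0 1
1 0 0 0 0
0 1 0 0 1

After press 8 at (1,3):
1 0 0 1 1
1 0 1 1 1
0 1 0 1 1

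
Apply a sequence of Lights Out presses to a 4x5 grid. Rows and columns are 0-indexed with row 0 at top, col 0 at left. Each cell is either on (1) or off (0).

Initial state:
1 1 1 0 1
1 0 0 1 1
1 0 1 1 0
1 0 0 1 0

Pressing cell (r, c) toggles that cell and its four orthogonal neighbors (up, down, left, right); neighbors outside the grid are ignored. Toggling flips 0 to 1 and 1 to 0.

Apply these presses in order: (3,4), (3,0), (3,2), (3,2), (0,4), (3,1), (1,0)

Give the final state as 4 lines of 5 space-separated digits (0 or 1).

Answer: 0 1 1 1 0
0 1 0 1 0
1 1 1 1 1
1 0 1 0 1

Derivation:
After press 1 at (3,4):
1 1 1 0 1
1 0 0 1 1
1 0 1 1 1
1 0 0 0 1

After press 2 at (3,0):
1 1 1 0 1
1 0 0 1 1
0 0 1 1 1
0 1 0 0 1

After press 3 at (3,2):
1 1 1 0 1
1 0 0 1 1
0 0 0 1 1
0 0 1 1 1

After press 4 at (3,2):
1 1 1 0 1
1 0 0 1 1
0 0 1 1 1
0 1 0 0 1

After press 5 at (0,4):
1 1 1 1 0
1 0 0 1 0
0 0 1 1 1
0 1 0 0 1

After press 6 at (3,1):
1 1 1 1 0
1 0 0 1 0
0 1 1 1 1
1 0 1 0 1

After press 7 at (1,0):
0 1 1 1 0
0 1 0 1 0
1 1 1 1 1
1 0 1 0 1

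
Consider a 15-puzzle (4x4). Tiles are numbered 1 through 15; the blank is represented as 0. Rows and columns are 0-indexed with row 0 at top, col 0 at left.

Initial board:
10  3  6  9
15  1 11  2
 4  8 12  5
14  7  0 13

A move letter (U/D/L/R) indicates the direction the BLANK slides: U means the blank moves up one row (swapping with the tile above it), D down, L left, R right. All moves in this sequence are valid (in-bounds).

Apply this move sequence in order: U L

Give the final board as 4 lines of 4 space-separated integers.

Answer: 10  3  6  9
15  1 11  2
 4  0  8  5
14  7 12 13

Derivation:
After move 1 (U):
10  3  6  9
15  1 11  2
 4  8  0  5
14  7 12 13

After move 2 (L):
10  3  6  9
15  1 11  2
 4  0  8  5
14  7 12 13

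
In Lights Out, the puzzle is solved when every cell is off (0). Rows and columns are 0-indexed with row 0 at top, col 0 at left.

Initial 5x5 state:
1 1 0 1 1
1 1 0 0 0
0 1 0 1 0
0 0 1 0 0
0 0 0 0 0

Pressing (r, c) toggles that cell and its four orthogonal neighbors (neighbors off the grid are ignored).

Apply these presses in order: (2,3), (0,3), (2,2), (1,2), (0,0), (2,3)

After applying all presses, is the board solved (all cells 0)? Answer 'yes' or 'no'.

After press 1 at (2,3):
1 1 0 1 1
1 1 0 1 0
0 1 1 0 1
0 0 1 1 0
0 0 0 0 0

After press 2 at (0,3):
1 1 1 0 0
1 1 0 0 0
0 1 1 0 1
0 0 1 1 0
0 0 0 0 0

After press 3 at (2,2):
1 1 1 0 0
1 1 1 0 0
0 0 0 1 1
0 0 0 1 0
0 0 0 0 0

After press 4 at (1,2):
1 1 0 0 0
1 0 0 1 0
0 0 1 1 1
0 0 0 1 0
0 0 0 0 0

After press 5 at (0,0):
0 0 0 0 0
0 0 0 1 0
0 0 1 1 1
0 0 0 1 0
0 0 0 0 0

After press 6 at (2,3):
0 0 0 0 0
0 0 0 0 0
0 0 0 0 0
0 0 0 0 0
0 0 0 0 0

Lights still on: 0

Answer: yes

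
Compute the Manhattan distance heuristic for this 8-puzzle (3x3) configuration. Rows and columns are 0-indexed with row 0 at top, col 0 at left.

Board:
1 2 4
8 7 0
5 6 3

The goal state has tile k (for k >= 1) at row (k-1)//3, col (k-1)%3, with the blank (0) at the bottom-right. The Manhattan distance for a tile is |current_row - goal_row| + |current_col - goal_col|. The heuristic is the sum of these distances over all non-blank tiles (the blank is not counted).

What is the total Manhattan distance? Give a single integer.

Tile 1: at (0,0), goal (0,0), distance |0-0|+|0-0| = 0
Tile 2: at (0,1), goal (0,1), distance |0-0|+|1-1| = 0
Tile 4: at (0,2), goal (1,0), distance |0-1|+|2-0| = 3
Tile 8: at (1,0), goal (2,1), distance |1-2|+|0-1| = 2
Tile 7: at (1,1), goal (2,0), distance |1-2|+|1-0| = 2
Tile 5: at (2,0), goal (1,1), distance |2-1|+|0-1| = 2
Tile 6: at (2,1), goal (1,2), distance |2-1|+|1-2| = 2
Tile 3: at (2,2), goal (0,2), distance |2-0|+|2-2| = 2
Sum: 0 + 0 + 3 + 2 + 2 + 2 + 2 + 2 = 13

Answer: 13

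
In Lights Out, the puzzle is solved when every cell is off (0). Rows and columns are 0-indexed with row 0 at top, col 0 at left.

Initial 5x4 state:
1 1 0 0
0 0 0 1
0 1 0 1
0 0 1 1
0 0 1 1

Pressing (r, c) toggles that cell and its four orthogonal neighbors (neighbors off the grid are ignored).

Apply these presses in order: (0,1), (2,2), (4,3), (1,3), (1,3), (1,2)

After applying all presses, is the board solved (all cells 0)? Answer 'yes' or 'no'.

Answer: yes

Derivation:
After press 1 at (0,1):
0 0 1 0
0 1 0 1
0 1 0 1
0 0 1 1
0 0 1 1

After press 2 at (2,2):
0 0 1 0
0 1 1 1
0 0 1 0
0 0 0 1
0 0 1 1

After press 3 at (4,3):
0 0 1 0
0 1 1 1
0 0 1 0
0 0 0 0
0 0 0 0

After press 4 at (1,3):
0 0 1 1
0 1 0 0
0 0 1 1
0 0 0 0
0 0 0 0

After press 5 at (1,3):
0 0 1 0
0 1 1 1
0 0 1 0
0 0 0 0
0 0 0 0

After press 6 at (1,2):
0 0 0 0
0 0 0 0
0 0 0 0
0 0 0 0
0 0 0 0

Lights still on: 0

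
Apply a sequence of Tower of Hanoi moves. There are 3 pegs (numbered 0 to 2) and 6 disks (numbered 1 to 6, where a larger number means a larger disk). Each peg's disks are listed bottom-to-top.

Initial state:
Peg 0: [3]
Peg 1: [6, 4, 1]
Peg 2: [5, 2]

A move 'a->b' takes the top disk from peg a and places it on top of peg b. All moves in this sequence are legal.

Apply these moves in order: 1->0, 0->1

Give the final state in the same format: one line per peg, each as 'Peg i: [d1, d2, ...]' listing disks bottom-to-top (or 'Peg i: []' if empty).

After move 1 (1->0):
Peg 0: [3, 1]
Peg 1: [6, 4]
Peg 2: [5, 2]

After move 2 (0->1):
Peg 0: [3]
Peg 1: [6, 4, 1]
Peg 2: [5, 2]

Answer: Peg 0: [3]
Peg 1: [6, 4, 1]
Peg 2: [5, 2]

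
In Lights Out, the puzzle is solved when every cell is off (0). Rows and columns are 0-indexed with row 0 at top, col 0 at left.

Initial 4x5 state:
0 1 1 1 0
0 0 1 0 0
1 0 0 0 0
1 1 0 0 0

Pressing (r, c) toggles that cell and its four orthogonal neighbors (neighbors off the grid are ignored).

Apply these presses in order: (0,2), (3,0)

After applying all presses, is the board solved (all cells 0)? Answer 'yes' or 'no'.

After press 1 at (0,2):
0 0 0 0 0
0 0 0 0 0
1 0 0 0 0
1 1 0 0 0

After press 2 at (3,0):
0 0 0 0 0
0 0 0 0 0
0 0 0 0 0
0 0 0 0 0

Lights still on: 0

Answer: yes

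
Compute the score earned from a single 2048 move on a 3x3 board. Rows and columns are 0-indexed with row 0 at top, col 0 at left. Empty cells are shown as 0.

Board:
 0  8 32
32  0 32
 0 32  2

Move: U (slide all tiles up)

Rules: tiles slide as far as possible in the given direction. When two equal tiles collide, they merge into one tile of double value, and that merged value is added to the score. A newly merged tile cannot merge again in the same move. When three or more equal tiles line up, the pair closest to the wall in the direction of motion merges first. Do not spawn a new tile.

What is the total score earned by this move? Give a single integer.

Slide up:
col 0: [0, 32, 0] -> [32, 0, 0]  score +0 (running 0)
col 1: [8, 0, 32] -> [8, 32, 0]  score +0 (running 0)
col 2: [32, 32, 2] -> [64, 2, 0]  score +64 (running 64)
Board after move:
32  8 64
 0 32  2
 0  0  0

Answer: 64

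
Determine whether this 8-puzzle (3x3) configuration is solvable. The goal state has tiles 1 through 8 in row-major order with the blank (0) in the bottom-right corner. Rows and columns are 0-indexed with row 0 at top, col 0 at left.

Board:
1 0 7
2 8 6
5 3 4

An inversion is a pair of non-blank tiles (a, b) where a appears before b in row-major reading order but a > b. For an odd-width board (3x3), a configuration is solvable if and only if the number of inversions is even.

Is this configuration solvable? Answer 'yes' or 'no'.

Inversions (pairs i<j in row-major order where tile[i] > tile[j] > 0): 14
14 is even, so the puzzle is solvable.

Answer: yes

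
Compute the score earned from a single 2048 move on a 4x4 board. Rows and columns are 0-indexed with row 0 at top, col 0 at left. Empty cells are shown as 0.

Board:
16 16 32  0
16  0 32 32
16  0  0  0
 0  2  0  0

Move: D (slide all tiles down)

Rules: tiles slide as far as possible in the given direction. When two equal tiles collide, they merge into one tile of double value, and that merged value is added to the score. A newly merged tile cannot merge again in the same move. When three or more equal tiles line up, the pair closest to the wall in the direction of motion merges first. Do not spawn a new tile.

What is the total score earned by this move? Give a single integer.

Slide down:
col 0: [16, 16, 16, 0] -> [0, 0, 16, 32]  score +32 (running 32)
col 1: [16, 0, 0, 2] -> [0, 0, 16, 2]  score +0 (running 32)
col 2: [32, 32, 0, 0] -> [0, 0, 0, 64]  score +64 (running 96)
col 3: [0, 32, 0, 0] -> [0, 0, 0, 32]  score +0 (running 96)
Board after move:
 0  0  0  0
 0  0  0  0
16 16  0  0
32  2 64 32

Answer: 96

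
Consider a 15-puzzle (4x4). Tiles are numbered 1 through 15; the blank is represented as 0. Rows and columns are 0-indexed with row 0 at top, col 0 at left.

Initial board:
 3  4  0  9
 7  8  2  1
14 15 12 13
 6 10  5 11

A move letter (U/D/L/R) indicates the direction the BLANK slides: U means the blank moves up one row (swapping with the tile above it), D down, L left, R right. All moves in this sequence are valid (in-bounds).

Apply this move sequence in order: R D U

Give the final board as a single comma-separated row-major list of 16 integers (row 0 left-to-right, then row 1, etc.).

Answer: 3, 4, 9, 0, 7, 8, 2, 1, 14, 15, 12, 13, 6, 10, 5, 11

Derivation:
After move 1 (R):
 3  4  9  0
 7  8  2  1
14 15 12 13
 6 10  5 11

After move 2 (D):
 3  4  9  1
 7  8  2  0
14 15 12 13
 6 10  5 11

After move 3 (U):
 3  4  9  0
 7  8  2  1
14 15 12 13
 6 10  5 11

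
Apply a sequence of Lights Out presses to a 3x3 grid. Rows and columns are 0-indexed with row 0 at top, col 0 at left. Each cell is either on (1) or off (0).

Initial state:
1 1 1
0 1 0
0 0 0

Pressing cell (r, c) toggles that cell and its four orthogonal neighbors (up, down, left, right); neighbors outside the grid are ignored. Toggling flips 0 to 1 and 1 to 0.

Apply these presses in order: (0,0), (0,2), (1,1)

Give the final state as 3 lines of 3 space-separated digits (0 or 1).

After press 1 at (0,0):
0 0 1
1 1 0
0 0 0

After press 2 at (0,2):
0 1 0
1 1 1
0 0 0

After press 3 at (1,1):
0 0 0
0 0 0
0 1 0

Answer: 0 0 0
0 0 0
0 1 0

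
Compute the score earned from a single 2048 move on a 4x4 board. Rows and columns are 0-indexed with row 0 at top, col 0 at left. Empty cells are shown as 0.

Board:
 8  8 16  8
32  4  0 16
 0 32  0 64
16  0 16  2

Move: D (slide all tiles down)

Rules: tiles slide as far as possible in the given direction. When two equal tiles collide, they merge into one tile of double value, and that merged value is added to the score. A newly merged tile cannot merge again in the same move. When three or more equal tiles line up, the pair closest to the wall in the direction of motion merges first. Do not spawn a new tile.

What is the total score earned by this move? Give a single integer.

Slide down:
col 0: [8, 32, 0, 16] -> [0, 8, 32, 16]  score +0 (running 0)
col 1: [8, 4, 32, 0] -> [0, 8, 4, 32]  score +0 (running 0)
col 2: [16, 0, 0, 16] -> [0, 0, 0, 32]  score +32 (running 32)
col 3: [8, 16, 64, 2] -> [8, 16, 64, 2]  score +0 (running 32)
Board after move:
 0  0  0  8
 8  8  0 16
32  4  0 64
16 32 32  2

Answer: 32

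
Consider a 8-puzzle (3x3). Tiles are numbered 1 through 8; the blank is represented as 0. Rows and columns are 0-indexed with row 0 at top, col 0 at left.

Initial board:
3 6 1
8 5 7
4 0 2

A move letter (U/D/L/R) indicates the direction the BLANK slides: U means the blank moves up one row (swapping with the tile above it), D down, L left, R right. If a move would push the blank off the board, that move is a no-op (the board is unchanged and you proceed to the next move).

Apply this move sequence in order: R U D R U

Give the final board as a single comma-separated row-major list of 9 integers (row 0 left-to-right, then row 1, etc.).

Answer: 3, 6, 1, 8, 5, 0, 4, 2, 7

Derivation:
After move 1 (R):
3 6 1
8 5 7
4 2 0

After move 2 (U):
3 6 1
8 5 0
4 2 7

After move 3 (D):
3 6 1
8 5 7
4 2 0

After move 4 (R):
3 6 1
8 5 7
4 2 0

After move 5 (U):
3 6 1
8 5 0
4 2 7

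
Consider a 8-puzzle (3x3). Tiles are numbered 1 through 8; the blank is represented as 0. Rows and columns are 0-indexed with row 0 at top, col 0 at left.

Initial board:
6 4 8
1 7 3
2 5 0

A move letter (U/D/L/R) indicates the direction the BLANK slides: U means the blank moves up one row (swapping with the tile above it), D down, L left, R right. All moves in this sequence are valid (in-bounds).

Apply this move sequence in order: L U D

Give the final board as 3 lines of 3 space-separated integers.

Answer: 6 4 8
1 7 3
2 0 5

Derivation:
After move 1 (L):
6 4 8
1 7 3
2 0 5

After move 2 (U):
6 4 8
1 0 3
2 7 5

After move 3 (D):
6 4 8
1 7 3
2 0 5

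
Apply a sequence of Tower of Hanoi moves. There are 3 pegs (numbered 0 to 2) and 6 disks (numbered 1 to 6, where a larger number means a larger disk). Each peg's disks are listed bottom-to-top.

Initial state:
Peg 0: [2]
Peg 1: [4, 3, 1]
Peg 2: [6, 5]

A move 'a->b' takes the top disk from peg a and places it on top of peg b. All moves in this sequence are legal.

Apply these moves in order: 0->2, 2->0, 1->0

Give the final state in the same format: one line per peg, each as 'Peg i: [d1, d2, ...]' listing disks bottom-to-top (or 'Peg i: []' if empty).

Answer: Peg 0: [2, 1]
Peg 1: [4, 3]
Peg 2: [6, 5]

Derivation:
After move 1 (0->2):
Peg 0: []
Peg 1: [4, 3, 1]
Peg 2: [6, 5, 2]

After move 2 (2->0):
Peg 0: [2]
Peg 1: [4, 3, 1]
Peg 2: [6, 5]

After move 3 (1->0):
Peg 0: [2, 1]
Peg 1: [4, 3]
Peg 2: [6, 5]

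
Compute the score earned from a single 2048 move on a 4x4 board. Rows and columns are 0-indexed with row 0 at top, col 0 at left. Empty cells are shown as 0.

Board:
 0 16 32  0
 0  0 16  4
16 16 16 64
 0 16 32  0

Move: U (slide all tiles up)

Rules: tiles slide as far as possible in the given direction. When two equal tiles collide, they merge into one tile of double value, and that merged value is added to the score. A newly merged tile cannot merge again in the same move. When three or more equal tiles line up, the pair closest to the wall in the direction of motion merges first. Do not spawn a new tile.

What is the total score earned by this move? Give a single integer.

Answer: 64

Derivation:
Slide up:
col 0: [0, 0, 16, 0] -> [16, 0, 0, 0]  score +0 (running 0)
col 1: [16, 0, 16, 16] -> [32, 16, 0, 0]  score +32 (running 32)
col 2: [32, 16, 16, 32] -> [32, 32, 32, 0]  score +32 (running 64)
col 3: [0, 4, 64, 0] -> [4, 64, 0, 0]  score +0 (running 64)
Board after move:
16 32 32  4
 0 16 32 64
 0  0 32  0
 0  0  0  0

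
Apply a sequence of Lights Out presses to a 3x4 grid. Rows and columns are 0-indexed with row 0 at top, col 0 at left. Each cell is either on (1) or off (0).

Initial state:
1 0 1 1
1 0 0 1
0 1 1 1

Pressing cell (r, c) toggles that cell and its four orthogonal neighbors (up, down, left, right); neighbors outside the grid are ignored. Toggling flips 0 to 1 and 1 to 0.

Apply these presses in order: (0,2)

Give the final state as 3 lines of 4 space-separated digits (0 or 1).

Answer: 1 1 0 0
1 0 1 1
0 1 1 1

Derivation:
After press 1 at (0,2):
1 1 0 0
1 0 1 1
0 1 1 1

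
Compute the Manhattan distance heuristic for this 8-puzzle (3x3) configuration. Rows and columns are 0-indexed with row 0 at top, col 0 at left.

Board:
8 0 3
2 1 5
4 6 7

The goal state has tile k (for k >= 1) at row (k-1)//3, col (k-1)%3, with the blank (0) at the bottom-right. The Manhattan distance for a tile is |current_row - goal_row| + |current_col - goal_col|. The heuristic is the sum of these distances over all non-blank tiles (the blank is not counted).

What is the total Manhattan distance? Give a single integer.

Tile 8: (0,0)->(2,1) = 3
Tile 3: (0,2)->(0,2) = 0
Tile 2: (1,0)->(0,1) = 2
Tile 1: (1,1)->(0,0) = 2
Tile 5: (1,2)->(1,1) = 1
Tile 4: (2,0)->(1,0) = 1
Tile 6: (2,1)->(1,2) = 2
Tile 7: (2,2)->(2,0) = 2
Sum: 3 + 0 + 2 + 2 + 1 + 1 + 2 + 2 = 13

Answer: 13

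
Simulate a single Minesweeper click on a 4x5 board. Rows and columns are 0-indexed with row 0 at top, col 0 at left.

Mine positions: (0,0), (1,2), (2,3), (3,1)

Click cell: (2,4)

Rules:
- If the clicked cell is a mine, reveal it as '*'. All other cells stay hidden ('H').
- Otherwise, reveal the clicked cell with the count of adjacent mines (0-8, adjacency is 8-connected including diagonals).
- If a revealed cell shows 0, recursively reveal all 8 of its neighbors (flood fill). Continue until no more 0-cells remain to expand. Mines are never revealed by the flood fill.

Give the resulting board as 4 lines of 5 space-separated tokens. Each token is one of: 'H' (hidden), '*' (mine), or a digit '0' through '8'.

H H H H H
H H H H H
H H H H 1
H H H H H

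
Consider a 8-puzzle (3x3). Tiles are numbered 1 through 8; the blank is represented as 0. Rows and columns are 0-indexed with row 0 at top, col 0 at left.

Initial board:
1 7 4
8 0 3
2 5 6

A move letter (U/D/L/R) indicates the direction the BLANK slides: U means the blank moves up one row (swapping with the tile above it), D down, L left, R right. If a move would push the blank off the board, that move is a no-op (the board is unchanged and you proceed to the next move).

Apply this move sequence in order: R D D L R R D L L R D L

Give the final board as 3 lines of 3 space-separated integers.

Answer: 1 7 4
8 3 6
0 2 5

Derivation:
After move 1 (R):
1 7 4
8 3 0
2 5 6

After move 2 (D):
1 7 4
8 3 6
2 5 0

After move 3 (D):
1 7 4
8 3 6
2 5 0

After move 4 (L):
1 7 4
8 3 6
2 0 5

After move 5 (R):
1 7 4
8 3 6
2 5 0

After move 6 (R):
1 7 4
8 3 6
2 5 0

After move 7 (D):
1 7 4
8 3 6
2 5 0

After move 8 (L):
1 7 4
8 3 6
2 0 5

After move 9 (L):
1 7 4
8 3 6
0 2 5

After move 10 (R):
1 7 4
8 3 6
2 0 5

After move 11 (D):
1 7 4
8 3 6
2 0 5

After move 12 (L):
1 7 4
8 3 6
0 2 5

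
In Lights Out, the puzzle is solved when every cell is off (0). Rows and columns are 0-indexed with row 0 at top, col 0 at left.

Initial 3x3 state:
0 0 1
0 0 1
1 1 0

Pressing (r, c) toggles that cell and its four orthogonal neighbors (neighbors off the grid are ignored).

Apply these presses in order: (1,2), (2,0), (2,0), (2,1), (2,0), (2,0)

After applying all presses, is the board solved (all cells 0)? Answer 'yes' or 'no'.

Answer: yes

Derivation:
After press 1 at (1,2):
0 0 0
0 1 0
1 1 1

After press 2 at (2,0):
0 0 0
1 1 0
0 0 1

After press 3 at (2,0):
0 0 0
0 1 0
1 1 1

After press 4 at (2,1):
0 0 0
0 0 0
0 0 0

After press 5 at (2,0):
0 0 0
1 0 0
1 1 0

After press 6 at (2,0):
0 0 0
0 0 0
0 0 0

Lights still on: 0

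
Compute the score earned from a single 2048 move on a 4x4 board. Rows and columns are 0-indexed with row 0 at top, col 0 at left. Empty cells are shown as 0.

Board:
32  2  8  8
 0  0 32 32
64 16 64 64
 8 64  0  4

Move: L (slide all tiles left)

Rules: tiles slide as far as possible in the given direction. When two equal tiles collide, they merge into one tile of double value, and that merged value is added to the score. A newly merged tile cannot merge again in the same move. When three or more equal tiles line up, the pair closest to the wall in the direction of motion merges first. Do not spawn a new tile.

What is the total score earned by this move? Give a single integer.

Slide left:
row 0: [32, 2, 8, 8] -> [32, 2, 16, 0]  score +16 (running 16)
row 1: [0, 0, 32, 32] -> [64, 0, 0, 0]  score +64 (running 80)
row 2: [64, 16, 64, 64] -> [64, 16, 128, 0]  score +128 (running 208)
row 3: [8, 64, 0, 4] -> [8, 64, 4, 0]  score +0 (running 208)
Board after move:
 32   2  16   0
 64   0   0   0
 64  16 128   0
  8  64   4   0

Answer: 208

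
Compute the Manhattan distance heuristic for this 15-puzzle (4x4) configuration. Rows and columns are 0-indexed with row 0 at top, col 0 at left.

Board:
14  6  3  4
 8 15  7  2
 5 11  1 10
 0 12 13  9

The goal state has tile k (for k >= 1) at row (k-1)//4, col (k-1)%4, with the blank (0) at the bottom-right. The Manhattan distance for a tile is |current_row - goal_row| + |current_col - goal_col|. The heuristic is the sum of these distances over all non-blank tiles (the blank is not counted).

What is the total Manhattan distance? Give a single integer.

Tile 14: (0,0)->(3,1) = 4
Tile 6: (0,1)->(1,1) = 1
Tile 3: (0,2)->(0,2) = 0
Tile 4: (0,3)->(0,3) = 0
Tile 8: (1,0)->(1,3) = 3
Tile 15: (1,1)->(3,2) = 3
Tile 7: (1,2)->(1,2) = 0
Tile 2: (1,3)->(0,1) = 3
Tile 5: (2,0)->(1,0) = 1
Tile 11: (2,1)->(2,2) = 1
Tile 1: (2,2)->(0,0) = 4
Tile 10: (2,3)->(2,1) = 2
Tile 12: (3,1)->(2,3) = 3
Tile 13: (3,2)->(3,0) = 2
Tile 9: (3,3)->(2,0) = 4
Sum: 4 + 1 + 0 + 0 + 3 + 3 + 0 + 3 + 1 + 1 + 4 + 2 + 3 + 2 + 4 = 31

Answer: 31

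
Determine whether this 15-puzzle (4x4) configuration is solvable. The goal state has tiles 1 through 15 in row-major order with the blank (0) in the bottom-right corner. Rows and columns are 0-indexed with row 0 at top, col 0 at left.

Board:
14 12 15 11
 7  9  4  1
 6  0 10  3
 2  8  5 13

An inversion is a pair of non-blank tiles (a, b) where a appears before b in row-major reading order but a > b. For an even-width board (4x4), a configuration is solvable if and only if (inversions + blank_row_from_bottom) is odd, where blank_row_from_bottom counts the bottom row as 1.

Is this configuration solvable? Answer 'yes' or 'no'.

Answer: yes

Derivation:
Inversions: 71
Blank is in row 2 (0-indexed from top), which is row 2 counting from the bottom (bottom = 1).
71 + 2 = 73, which is odd, so the puzzle is solvable.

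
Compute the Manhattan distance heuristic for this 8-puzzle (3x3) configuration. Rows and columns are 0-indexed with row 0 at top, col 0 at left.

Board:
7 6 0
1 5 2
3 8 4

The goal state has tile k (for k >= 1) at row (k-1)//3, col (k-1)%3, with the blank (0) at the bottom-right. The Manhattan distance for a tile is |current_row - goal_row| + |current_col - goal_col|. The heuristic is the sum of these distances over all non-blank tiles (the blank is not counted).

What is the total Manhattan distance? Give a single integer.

Answer: 14

Derivation:
Tile 7: (0,0)->(2,0) = 2
Tile 6: (0,1)->(1,2) = 2
Tile 1: (1,0)->(0,0) = 1
Tile 5: (1,1)->(1,1) = 0
Tile 2: (1,2)->(0,1) = 2
Tile 3: (2,0)->(0,2) = 4
Tile 8: (2,1)->(2,1) = 0
Tile 4: (2,2)->(1,0) = 3
Sum: 2 + 2 + 1 + 0 + 2 + 4 + 0 + 3 = 14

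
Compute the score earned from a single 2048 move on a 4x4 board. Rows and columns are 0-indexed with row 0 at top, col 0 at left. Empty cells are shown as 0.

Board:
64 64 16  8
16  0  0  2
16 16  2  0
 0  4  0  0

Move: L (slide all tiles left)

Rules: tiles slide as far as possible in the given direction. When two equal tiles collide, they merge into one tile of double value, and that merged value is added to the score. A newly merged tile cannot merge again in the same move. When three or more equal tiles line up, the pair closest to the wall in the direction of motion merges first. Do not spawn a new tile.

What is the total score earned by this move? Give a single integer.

Answer: 160

Derivation:
Slide left:
row 0: [64, 64, 16, 8] -> [128, 16, 8, 0]  score +128 (running 128)
row 1: [16, 0, 0, 2] -> [16, 2, 0, 0]  score +0 (running 128)
row 2: [16, 16, 2, 0] -> [32, 2, 0, 0]  score +32 (running 160)
row 3: [0, 4, 0, 0] -> [4, 0, 0, 0]  score +0 (running 160)
Board after move:
128  16   8   0
 16   2   0   0
 32   2   0   0
  4   0   0   0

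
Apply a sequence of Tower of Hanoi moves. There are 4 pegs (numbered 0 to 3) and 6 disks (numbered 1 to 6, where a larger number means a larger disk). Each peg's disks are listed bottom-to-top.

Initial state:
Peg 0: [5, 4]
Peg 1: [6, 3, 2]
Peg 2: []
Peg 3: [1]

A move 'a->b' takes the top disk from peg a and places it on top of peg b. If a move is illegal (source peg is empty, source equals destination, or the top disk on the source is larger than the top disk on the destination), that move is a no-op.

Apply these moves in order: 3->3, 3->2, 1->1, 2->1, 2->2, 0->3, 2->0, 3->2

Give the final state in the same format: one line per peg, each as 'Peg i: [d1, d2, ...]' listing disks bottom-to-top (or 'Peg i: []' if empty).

Answer: Peg 0: [5]
Peg 1: [6, 3, 2, 1]
Peg 2: [4]
Peg 3: []

Derivation:
After move 1 (3->3):
Peg 0: [5, 4]
Peg 1: [6, 3, 2]
Peg 2: []
Peg 3: [1]

After move 2 (3->2):
Peg 0: [5, 4]
Peg 1: [6, 3, 2]
Peg 2: [1]
Peg 3: []

After move 3 (1->1):
Peg 0: [5, 4]
Peg 1: [6, 3, 2]
Peg 2: [1]
Peg 3: []

After move 4 (2->1):
Peg 0: [5, 4]
Peg 1: [6, 3, 2, 1]
Peg 2: []
Peg 3: []

After move 5 (2->2):
Peg 0: [5, 4]
Peg 1: [6, 3, 2, 1]
Peg 2: []
Peg 3: []

After move 6 (0->3):
Peg 0: [5]
Peg 1: [6, 3, 2, 1]
Peg 2: []
Peg 3: [4]

After move 7 (2->0):
Peg 0: [5]
Peg 1: [6, 3, 2, 1]
Peg 2: []
Peg 3: [4]

After move 8 (3->2):
Peg 0: [5]
Peg 1: [6, 3, 2, 1]
Peg 2: [4]
Peg 3: []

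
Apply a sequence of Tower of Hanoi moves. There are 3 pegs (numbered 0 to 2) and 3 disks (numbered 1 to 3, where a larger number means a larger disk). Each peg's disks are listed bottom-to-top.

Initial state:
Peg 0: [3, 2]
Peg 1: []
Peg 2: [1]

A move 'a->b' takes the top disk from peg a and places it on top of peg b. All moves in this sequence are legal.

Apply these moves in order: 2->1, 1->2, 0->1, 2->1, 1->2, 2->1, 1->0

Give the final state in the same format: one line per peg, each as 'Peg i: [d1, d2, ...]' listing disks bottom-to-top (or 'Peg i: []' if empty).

Answer: Peg 0: [3, 1]
Peg 1: [2]
Peg 2: []

Derivation:
After move 1 (2->1):
Peg 0: [3, 2]
Peg 1: [1]
Peg 2: []

After move 2 (1->2):
Peg 0: [3, 2]
Peg 1: []
Peg 2: [1]

After move 3 (0->1):
Peg 0: [3]
Peg 1: [2]
Peg 2: [1]

After move 4 (2->1):
Peg 0: [3]
Peg 1: [2, 1]
Peg 2: []

After move 5 (1->2):
Peg 0: [3]
Peg 1: [2]
Peg 2: [1]

After move 6 (2->1):
Peg 0: [3]
Peg 1: [2, 1]
Peg 2: []

After move 7 (1->0):
Peg 0: [3, 1]
Peg 1: [2]
Peg 2: []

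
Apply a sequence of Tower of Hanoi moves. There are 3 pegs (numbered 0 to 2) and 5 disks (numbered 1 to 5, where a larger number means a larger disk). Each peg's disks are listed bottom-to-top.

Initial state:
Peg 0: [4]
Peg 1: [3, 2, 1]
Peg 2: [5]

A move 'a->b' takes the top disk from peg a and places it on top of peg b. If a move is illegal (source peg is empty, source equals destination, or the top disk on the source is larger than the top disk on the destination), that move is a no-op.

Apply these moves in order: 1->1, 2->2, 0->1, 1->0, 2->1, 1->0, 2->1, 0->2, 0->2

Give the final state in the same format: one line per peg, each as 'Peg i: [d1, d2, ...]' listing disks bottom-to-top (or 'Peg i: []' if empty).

Answer: Peg 0: [4]
Peg 1: [3, 2]
Peg 2: [5, 1]

Derivation:
After move 1 (1->1):
Peg 0: [4]
Peg 1: [3, 2, 1]
Peg 2: [5]

After move 2 (2->2):
Peg 0: [4]
Peg 1: [3, 2, 1]
Peg 2: [5]

After move 3 (0->1):
Peg 0: [4]
Peg 1: [3, 2, 1]
Peg 2: [5]

After move 4 (1->0):
Peg 0: [4, 1]
Peg 1: [3, 2]
Peg 2: [5]

After move 5 (2->1):
Peg 0: [4, 1]
Peg 1: [3, 2]
Peg 2: [5]

After move 6 (1->0):
Peg 0: [4, 1]
Peg 1: [3, 2]
Peg 2: [5]

After move 7 (2->1):
Peg 0: [4, 1]
Peg 1: [3, 2]
Peg 2: [5]

After move 8 (0->2):
Peg 0: [4]
Peg 1: [3, 2]
Peg 2: [5, 1]

After move 9 (0->2):
Peg 0: [4]
Peg 1: [3, 2]
Peg 2: [5, 1]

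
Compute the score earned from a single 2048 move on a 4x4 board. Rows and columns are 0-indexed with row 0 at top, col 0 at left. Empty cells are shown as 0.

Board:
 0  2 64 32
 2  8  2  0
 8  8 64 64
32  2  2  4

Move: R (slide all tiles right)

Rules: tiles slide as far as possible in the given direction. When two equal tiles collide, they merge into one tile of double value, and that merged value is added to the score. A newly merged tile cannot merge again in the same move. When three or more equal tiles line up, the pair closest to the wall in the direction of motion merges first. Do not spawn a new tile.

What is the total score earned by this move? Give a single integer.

Slide right:
row 0: [0, 2, 64, 32] -> [0, 2, 64, 32]  score +0 (running 0)
row 1: [2, 8, 2, 0] -> [0, 2, 8, 2]  score +0 (running 0)
row 2: [8, 8, 64, 64] -> [0, 0, 16, 128]  score +144 (running 144)
row 3: [32, 2, 2, 4] -> [0, 32, 4, 4]  score +4 (running 148)
Board after move:
  0   2  64  32
  0   2   8   2
  0   0  16 128
  0  32   4   4

Answer: 148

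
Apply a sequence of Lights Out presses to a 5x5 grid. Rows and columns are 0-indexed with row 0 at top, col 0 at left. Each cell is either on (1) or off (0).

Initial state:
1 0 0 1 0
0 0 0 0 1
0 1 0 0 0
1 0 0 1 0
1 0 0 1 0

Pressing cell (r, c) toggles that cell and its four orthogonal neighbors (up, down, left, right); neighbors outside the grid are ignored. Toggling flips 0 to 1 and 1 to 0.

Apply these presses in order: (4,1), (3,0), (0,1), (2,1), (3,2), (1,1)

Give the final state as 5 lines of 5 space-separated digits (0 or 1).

After press 1 at (4,1):
1 0 0 1 0
0 0 0 0 1
0 1 0 0 0
1 1 0 1 0
0 1 1 1 0

After press 2 at (3,0):
1 0 0 1 0
0 0 0 0 1
1 1 0 0 0
0 0 0 1 0
1 1 1 1 0

After press 3 at (0,1):
0 1 1 1 0
0 1 0 0 1
1 1 0 0 0
0 0 0 1 0
1 1 1 1 0

After press 4 at (2,1):
0 1 1 1 0
0 0 0 0 1
0 0 1 0 0
0 1 0 1 0
1 1 1 1 0

After press 5 at (3,2):
0 1 1 1 0
0 0 0 0 1
0 0 0 0 0
0 0 1 0 0
1 1 0 1 0

After press 6 at (1,1):
0 0 1 1 0
1 1 1 0 1
0 1 0 0 0
0 0 1 0 0
1 1 0 1 0

Answer: 0 0 1 1 0
1 1 1 0 1
0 1 0 0 0
0 0 1 0 0
1 1 0 1 0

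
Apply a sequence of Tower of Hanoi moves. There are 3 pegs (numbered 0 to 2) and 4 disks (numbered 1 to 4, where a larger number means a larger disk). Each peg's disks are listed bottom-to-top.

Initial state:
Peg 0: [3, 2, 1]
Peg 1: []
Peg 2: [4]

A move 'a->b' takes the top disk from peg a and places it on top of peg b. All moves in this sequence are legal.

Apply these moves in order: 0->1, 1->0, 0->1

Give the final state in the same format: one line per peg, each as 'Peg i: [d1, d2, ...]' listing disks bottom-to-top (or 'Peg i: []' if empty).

Answer: Peg 0: [3, 2]
Peg 1: [1]
Peg 2: [4]

Derivation:
After move 1 (0->1):
Peg 0: [3, 2]
Peg 1: [1]
Peg 2: [4]

After move 2 (1->0):
Peg 0: [3, 2, 1]
Peg 1: []
Peg 2: [4]

After move 3 (0->1):
Peg 0: [3, 2]
Peg 1: [1]
Peg 2: [4]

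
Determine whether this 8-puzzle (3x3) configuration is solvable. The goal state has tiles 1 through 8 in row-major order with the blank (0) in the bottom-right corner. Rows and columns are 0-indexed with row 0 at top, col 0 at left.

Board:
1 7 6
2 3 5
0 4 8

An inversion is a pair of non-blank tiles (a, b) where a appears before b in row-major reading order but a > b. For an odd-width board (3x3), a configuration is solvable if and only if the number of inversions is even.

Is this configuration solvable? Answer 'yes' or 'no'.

Answer: yes

Derivation:
Inversions (pairs i<j in row-major order where tile[i] > tile[j] > 0): 10
10 is even, so the puzzle is solvable.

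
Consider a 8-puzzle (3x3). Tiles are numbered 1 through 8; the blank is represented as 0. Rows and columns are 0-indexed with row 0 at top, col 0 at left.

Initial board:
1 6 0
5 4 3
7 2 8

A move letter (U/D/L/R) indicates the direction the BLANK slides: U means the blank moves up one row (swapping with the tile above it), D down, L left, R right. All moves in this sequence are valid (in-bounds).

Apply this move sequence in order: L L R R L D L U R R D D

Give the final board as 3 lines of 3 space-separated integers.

Answer: 4 6 3
1 5 8
7 2 0

Derivation:
After move 1 (L):
1 0 6
5 4 3
7 2 8

After move 2 (L):
0 1 6
5 4 3
7 2 8

After move 3 (R):
1 0 6
5 4 3
7 2 8

After move 4 (R):
1 6 0
5 4 3
7 2 8

After move 5 (L):
1 0 6
5 4 3
7 2 8

After move 6 (D):
1 4 6
5 0 3
7 2 8

After move 7 (L):
1 4 6
0 5 3
7 2 8

After move 8 (U):
0 4 6
1 5 3
7 2 8

After move 9 (R):
4 0 6
1 5 3
7 2 8

After move 10 (R):
4 6 0
1 5 3
7 2 8

After move 11 (D):
4 6 3
1 5 0
7 2 8

After move 12 (D):
4 6 3
1 5 8
7 2 0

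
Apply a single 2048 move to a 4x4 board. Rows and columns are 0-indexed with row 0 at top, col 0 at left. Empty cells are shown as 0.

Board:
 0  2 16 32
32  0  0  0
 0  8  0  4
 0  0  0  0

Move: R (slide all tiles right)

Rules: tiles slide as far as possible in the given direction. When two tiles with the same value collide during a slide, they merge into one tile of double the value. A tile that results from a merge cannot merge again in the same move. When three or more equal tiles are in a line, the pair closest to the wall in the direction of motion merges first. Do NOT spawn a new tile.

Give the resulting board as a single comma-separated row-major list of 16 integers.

Answer: 0, 2, 16, 32, 0, 0, 0, 32, 0, 0, 8, 4, 0, 0, 0, 0

Derivation:
Slide right:
row 0: [0, 2, 16, 32] -> [0, 2, 16, 32]
row 1: [32, 0, 0, 0] -> [0, 0, 0, 32]
row 2: [0, 8, 0, 4] -> [0, 0, 8, 4]
row 3: [0, 0, 0, 0] -> [0, 0, 0, 0]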